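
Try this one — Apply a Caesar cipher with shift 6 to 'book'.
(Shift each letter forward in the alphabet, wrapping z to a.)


Shift each letter by 6: b -> h, o -> u, o -> u, k -> q. Result: 'huuq'.

huuq


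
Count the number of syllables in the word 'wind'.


Break 'wind' into syllables: wind -> wind = 1 syllable

1 syllable


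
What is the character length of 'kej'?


Spell out 'kej' and number each letter: k(1), e(2), j(3). Total: 3 letters.

3


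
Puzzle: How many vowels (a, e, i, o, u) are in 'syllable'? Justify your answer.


Vowels in 'syllable': a, e = 2 vowels.

2


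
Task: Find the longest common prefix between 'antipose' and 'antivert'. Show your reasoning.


Compare from the start: 4 characters match: 'anti'. Mismatch at position 5: 'p' vs 'v'.

anti


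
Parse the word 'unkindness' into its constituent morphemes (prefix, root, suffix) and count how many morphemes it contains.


Step 1: Identify prefix: 'un' (meaning: not/reverse)
Step 2: Identify root: 'kind'
Step 3: Identify suffix(es): 'ness'
Decomposition: un- (prefix: not/reverse) + kind (root) + -ness (suffix: state of)
Total morphemes: 3

3 morphemes (un- (prefix: not/reverse) + kind (root) + -ness (suffix: state of))


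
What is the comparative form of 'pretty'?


Apply comparative formation (consonant + y: change y to i, add -er): 'pretty' -> 'prettier'.

prettier


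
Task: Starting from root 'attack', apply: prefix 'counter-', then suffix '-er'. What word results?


Step 1: Add prefix 'counter-' to 'attack' = 'counterattack'
Step 2: Add suffix '-er' to 'counterattack' = 'counterattacker'

counterattacker


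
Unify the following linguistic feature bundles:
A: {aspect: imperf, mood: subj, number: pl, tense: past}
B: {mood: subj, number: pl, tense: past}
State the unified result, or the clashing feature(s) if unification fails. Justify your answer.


Compare features:
aspect: A=imperf vs B=_ -> unified: imperf
mood: A=subj vs B=subj -> unified: subj
number: A=pl vs B=pl -> unified: pl
tense: A=past vs B=past -> unified: past
No clashes found.

Unified: {aspect: imperf, mood: subj, number: pl, tense: past}


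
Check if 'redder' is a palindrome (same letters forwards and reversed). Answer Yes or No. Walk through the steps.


Forward: 'redder'
Reversed: 'redder'
They are identical.

Yes


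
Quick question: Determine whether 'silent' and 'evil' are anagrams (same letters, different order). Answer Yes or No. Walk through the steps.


Sorted letters of 'silent': 'eilnst'
Sorted letters of 'evil': 'eilv'
They do not match.

No


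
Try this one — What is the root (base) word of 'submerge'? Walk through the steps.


Remove prefix 'sub' from 'submerge' to get root 'merge'.

merge


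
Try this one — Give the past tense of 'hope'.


Apply rule: Add -d (word ends in -e). 'hope' becomes 'hoped'.

hoped


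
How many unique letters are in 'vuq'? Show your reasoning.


Unique letters in 'vuq': {q, u, v} = 3 distinct letters.

3


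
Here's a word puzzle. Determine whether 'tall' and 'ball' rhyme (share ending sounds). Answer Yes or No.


Rime (stressed vowel + following sounds) of 'tall': -all = /ɔːl/
Rime of 'ball': -all = /ɔːl/
/ɔːl/ and /ɔːl/ are the same ending sound, so the words rhyme.

Yes


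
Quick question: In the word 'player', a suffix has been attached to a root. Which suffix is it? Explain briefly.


The word 'player' = 'play' (root) + '-er' (suffix). The suffix is '-er'.

er


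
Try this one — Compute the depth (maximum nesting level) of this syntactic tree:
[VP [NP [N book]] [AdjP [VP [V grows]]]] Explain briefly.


Count bracket nesting levels:
'[' at pos 0: depth = 1
'[' at pos 4: depth = 2
'[' at pos 8: depth = 3
'[' at pos 18: depth = 2
'[' at pos 24: depth = 3
'[' at pos 28: depth = 4
Maximum depth reached: 4

4


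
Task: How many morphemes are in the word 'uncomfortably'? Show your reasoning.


Decomposition: un- (prefix) + comfort (root) + -able (suffix) + -ly (suffix) = 4 morpheme(s)

4 morphemes


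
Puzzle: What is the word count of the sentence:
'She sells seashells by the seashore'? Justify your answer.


Split into words: She | sells | seashells | by | the | seashore = 6 words.

6


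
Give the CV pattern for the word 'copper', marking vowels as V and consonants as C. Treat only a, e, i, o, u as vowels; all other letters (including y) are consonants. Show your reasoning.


Letter mapping: c = C, o = V, p = C, p = C, e = V, r = C.

CVCCVC


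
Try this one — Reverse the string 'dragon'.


Reverse 'dragon' character by character: 'nogard'.

nogard


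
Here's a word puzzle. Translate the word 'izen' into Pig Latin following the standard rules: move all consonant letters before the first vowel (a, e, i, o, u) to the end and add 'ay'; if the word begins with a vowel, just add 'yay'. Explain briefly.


'izen' starts with a vowel, so add 'yay': 'izenyay'.

izenyay


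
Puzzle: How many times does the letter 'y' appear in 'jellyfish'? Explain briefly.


Letter 'y' in 'jellyfish': found at position(s) 5 = 1 occurrence(s).

1


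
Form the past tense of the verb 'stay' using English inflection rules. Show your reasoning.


Apply rule: Add -ed. 'stay' becomes 'stayed'.

stayed


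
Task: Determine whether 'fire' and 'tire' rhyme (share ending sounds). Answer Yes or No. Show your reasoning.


Rime (stressed vowel + following sounds) of 'fire': -ire = /aɪər/
Rime of 'tire': -ire = /aɪər/
/aɪər/ and /aɪər/ are the same ending sound, so the words rhyme.

Yes


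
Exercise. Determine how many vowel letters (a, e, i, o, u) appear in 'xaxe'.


Vowels in 'xaxe': a, e = 2 vowels.

2


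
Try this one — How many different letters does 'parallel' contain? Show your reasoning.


Unique letters in 'parallel': {a, e, l, p, r} = 5 distinct letters.

5


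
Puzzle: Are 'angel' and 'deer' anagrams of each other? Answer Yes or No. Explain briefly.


Sorted letters of 'angel': 'aegln'
Sorted letters of 'deer': 'deer'
They do not match.

No


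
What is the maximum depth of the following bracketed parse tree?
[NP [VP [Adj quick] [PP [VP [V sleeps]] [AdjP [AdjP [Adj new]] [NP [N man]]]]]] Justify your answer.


Count bracket nesting levels:
'[' at pos 0: depth = 1
'[' at pos 4: depth = 2
'[' at pos 8: depth = 3
'[' at pos 20: depth = 3
'[' at pos 24: depth = 4
'[' at pos 28: depth = 5
'[' at pos 40: depth = 4
'[' at pos 46: depth = 5
'[' at pos 52: depth = 6
'[' at pos 63: depth = 5
'[' at pos 67: depth = 6
Maximum depth reached: 6

6


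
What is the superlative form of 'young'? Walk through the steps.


Apply superlative formation (add -est): 'young' -> 'youngest'.

youngest


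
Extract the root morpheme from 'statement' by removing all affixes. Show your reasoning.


Remove suffix '-ment' from 'statement' to get root 'state'.

state


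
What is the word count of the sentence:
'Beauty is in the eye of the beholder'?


Split into words: Beauty | is | in | the | eye | of | the | beholder = 8 words.

8


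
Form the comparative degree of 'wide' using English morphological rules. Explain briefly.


Apply comparative formation (ends in e: add -r): 'wide' -> 'wider'.

wider


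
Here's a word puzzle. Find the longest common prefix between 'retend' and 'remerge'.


Compare from the start: 2 characters match: 're'. Mismatch at position 3: 't' vs 'm'.

re


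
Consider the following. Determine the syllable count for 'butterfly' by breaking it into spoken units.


Break 'butterfly' into syllables: but-ter-fly -> but | ter | fly = 3 syllables

3 syllables


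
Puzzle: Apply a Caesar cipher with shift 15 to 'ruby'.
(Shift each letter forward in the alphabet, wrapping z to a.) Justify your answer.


Shift each letter by 15: r -> g, u -> j, b -> q, y -> n. Result: 'gjqn'.

gjqn


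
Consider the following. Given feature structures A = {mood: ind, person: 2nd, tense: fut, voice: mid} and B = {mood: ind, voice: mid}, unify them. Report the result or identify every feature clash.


Compare features:
mood: A=ind vs B=ind -> unified: ind
person: A=2nd vs B=_ -> unified: 2nd
tense: A=fut vs B=_ -> unified: fut
voice: A=mid vs B=mid -> unified: mid
No clashes found.

Unified: {mood: ind, person: 2nd, tense: fut, voice: mid}


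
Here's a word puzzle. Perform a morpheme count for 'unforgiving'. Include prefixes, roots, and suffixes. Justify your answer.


Decomposition: un- (prefix) + forgive (root) + -ing (suffix) = 3 morpheme(s)

3 morphemes


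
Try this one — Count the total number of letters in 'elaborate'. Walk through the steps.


Spell out 'elaborate' and number each letter: e(1), l(2), a(3), b(4), o(5), r(6), a(7), t(8), e(9). Total: 9 letters.

9


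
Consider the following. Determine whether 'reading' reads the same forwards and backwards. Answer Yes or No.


Forward: 'reading'
Reversed: 'gnidaer'
They differ.

No


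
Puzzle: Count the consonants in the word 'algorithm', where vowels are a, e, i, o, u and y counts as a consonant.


Consonants in 'algorithm': l, g, r, t, h, m = 6 consonants.

6


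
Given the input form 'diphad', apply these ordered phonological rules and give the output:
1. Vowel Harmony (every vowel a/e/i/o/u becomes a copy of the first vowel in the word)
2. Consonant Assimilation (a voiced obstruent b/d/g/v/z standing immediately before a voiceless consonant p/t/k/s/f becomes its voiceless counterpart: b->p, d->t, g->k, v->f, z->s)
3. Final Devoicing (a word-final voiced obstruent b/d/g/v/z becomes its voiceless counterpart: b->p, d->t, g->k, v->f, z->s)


Starting form: 'diphad'
Rule 1: Vowel Harmony: all vowels become 'i' (matching first vowel). 'diphad' -> 'diphid'
Rule 2: Consonant Assimilation: no voiced obstruent (b/d/g/v/z) stands immediately before a voiceless consonant (p/t/k/s/f). No change.
Rule 3: Final Devoicing: word-final voiced obstruent 'd' becomes voiceless 't'. 'diphid' -> 'diphit'
Final form: 'diphit'

diphit


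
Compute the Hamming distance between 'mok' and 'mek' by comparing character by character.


Alignment:
Position 1: 'm' vs 'm' = match
Position 2: 'o' vs 'e' = DIFFER
Position 3: 'k' vs 'k' = match
Total differences: 1

1


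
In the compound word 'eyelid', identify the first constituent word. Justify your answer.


Split 'eyelid' into 'eye' + 'lid'. The first part is 'eye'.

eye


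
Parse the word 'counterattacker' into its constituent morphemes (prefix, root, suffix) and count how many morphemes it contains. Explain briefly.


Step 1: Identify prefix: 'counter' (meaning: against)
Step 2: Identify root: 'attack'
Step 3: Identify suffix(es): 'er'
Decomposition: counter- (prefix: against) + attack (root) + -er (suffix: one who)
Total morphemes: 3

3 morphemes (counter- (prefix: against) + attack (root) + -er (suffix: one who))


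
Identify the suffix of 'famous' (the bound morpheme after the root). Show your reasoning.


The word 'famous' = 'fame' (root) + '-ous' (suffix). The suffix is '-ous'.

ous


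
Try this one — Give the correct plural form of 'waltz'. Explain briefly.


Apply rule: Add -es (sibilant/fricative ending). 'waltz' becomes 'waltzes'.

waltzes


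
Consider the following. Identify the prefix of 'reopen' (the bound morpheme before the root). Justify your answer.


The word 'reopen' = 're' (prefix) + 'open' (root). The prefix is 're'.

re


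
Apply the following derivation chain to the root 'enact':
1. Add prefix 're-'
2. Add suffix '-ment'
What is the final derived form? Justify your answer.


Step 1: Add prefix 're-' to 'enact' = 'reenact'
Step 2: Add suffix '-ment' to 'reenact' = 'reenactment'

reenactment


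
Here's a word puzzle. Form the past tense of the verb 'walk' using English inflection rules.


Apply rule: Add -ed. 'walk' becomes 'walked'.

walked


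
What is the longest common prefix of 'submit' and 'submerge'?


Compare from the start: 4 characters match: 'subm'. Mismatch at position 5: 'i' vs 'e'.

subm


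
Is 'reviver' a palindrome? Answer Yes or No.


Forward: 'reviver'
Reversed: 'reviver'
They are identical.

Yes


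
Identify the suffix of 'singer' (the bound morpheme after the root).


The word 'singer' = 'sing' (root) + '-er' (suffix). The suffix is '-er'.

er


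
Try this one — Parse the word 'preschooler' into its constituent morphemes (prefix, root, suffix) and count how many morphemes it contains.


Step 1: Identify prefix: 'pre' (meaning: before)
Step 2: Identify root: 'school'
Step 3: Identify suffix(es): 'er'
Decomposition: pre- (prefix: before) + school (root) + -er (suffix: one who)
Total morphemes: 3

3 morphemes (pre- (prefix: before) + school (root) + -er (suffix: one who))


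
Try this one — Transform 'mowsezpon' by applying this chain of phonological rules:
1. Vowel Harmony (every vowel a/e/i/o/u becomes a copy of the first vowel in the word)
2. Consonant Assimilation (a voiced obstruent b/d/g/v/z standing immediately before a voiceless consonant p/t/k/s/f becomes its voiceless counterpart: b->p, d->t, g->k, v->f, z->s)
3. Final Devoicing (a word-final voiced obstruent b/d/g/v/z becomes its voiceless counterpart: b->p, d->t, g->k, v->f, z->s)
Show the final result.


Starting form: 'mowsezpon'
Rule 1: Vowel Harmony: all vowels become 'o' (matching first vowel). 'mowsezpon' -> 'mowsozpon'
Rule 2: Consonant Assimilation: voiced obstruent before voiceless consonant becomes voiceless ('zp' -> 'sp'). 'mowsozpon' -> 'mowsospon'
Rule 3: Final Devoicing: final consonant 'n' is not one of the voiced obstruents b/d/g/v/z. No change.
Final form: 'mowsospon'

mowsospon


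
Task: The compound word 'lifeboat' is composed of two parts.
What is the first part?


Split 'lifeboat' into 'life' + 'boat'. The first part is 'life'.

life


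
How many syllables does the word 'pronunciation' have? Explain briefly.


Break 'pronunciation' into syllables: pro-nun-ci-a-tion -> pro | nun | ci | a | tion = 5 syllables

5 syllables


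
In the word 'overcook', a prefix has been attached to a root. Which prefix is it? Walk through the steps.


The word 'overcook' = 'over' (prefix) + 'cook' (root). The prefix is 'over'.

over


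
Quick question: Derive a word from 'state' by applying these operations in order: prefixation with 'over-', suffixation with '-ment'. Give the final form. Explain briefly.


Step 1: Add prefix 'over-' to 'state' = 'overstate'
Step 2: Add suffix '-ment' to 'overstate' = 'overstatement'

overstatement


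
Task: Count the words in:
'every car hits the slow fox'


Split into words: every | car | hits | the | slow | fox = 6 words.

6


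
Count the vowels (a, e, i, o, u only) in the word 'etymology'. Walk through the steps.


Vowels in 'etymology': e, o, o = 3 vowels.

3


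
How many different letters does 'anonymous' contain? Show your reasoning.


Unique letters in 'anonymous': {a, m, n, o, s, u, y} = 7 distinct letters.

7


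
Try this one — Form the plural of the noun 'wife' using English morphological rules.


Apply rule: Change -fe to -ves. 'wife' becomes 'wives'.

wives


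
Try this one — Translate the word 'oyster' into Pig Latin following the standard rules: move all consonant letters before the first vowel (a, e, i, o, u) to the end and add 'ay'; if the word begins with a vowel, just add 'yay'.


'oyster' starts with a vowel, so add 'yay': 'oysteryay'.

oysteryay


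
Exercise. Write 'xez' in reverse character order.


Reverse 'xez' character by character: 'zex'.

zex


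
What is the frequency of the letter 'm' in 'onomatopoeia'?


Letter 'm' in 'onomatopoeia': found at position(s) 4 = 1 occurrence(s).

1


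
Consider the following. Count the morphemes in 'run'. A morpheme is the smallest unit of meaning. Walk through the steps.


Decomposition: run (free morpheme) = 1 morpheme(s)

1 morphemes


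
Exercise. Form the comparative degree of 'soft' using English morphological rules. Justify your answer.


Apply comparative formation (add -er): 'soft' -> 'softer'.

softer


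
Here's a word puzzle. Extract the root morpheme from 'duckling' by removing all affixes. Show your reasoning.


Remove suffix '-ling' from 'duckling' to get root 'duck'.

duck


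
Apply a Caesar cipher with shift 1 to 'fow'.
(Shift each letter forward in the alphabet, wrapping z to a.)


Shift each letter by 1: f -> g, o -> p, w -> x. Result: 'gpx'.

gpx


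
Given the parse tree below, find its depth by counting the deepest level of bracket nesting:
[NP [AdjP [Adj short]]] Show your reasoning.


Count bracket nesting levels:
'[' at pos 0: depth = 1
'[' at pos 4: depth = 2
'[' at pos 10: depth = 3
Maximum depth reached: 3

3


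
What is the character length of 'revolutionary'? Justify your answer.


Spell out 'revolutionary' and number each letter: r(1), e(2), v(3), o(4), l(5), u(6), t(7), i(8), o(9), n(10), a(11), r(12), y(13). Total: 13 letters.

13


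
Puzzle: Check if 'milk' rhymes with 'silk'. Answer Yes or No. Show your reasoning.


Rime (stressed vowel + following sounds) of 'milk': -ilk = /ɪlk/
Rime of 'silk': -ilk = /ɪlk/
/ɪlk/ and /ɪlk/ are the same ending sound, so the words rhyme.

Yes


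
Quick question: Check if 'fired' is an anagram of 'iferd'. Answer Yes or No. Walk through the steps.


Sorted letters of 'fired': 'defir'
Sorted letters of 'iferd': 'defir'
They match.

Yes


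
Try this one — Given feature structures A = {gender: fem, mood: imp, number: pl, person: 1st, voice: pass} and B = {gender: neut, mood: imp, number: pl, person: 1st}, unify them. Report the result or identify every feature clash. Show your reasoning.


Compare features:
gender: A=fem vs B=neut -> CLASH
mood: A=imp vs B=imp -> unified: imp
number: A=pl vs B=pl -> unified: pl
person: A=1st vs B=1st -> unified: 1st
voice: A=pass vs B=_ -> unified: pass
Clash detected on feature 'gender' (fem vs neut); unification fails.

CLASH on 'gender' (fem vs neut)


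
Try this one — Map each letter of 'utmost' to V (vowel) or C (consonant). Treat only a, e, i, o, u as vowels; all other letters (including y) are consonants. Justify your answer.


Letter mapping: u = V, t = C, m = C, o = V, s = C, t = C.

VCCVCC


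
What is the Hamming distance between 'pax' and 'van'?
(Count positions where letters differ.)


Alignment:
Position 1: 'p' vs 'v' = DIFFER
Position 2: 'a' vs 'a' = match
Position 3: 'x' vs 'n' = DIFFER
Total differences: 2

2


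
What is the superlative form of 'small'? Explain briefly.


Apply superlative formation (add -est): 'small' -> 'smallest'.

smallest


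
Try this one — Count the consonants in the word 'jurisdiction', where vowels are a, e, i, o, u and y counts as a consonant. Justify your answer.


Consonants in 'jurisdiction': j, r, s, d, c, t, n = 7 consonants.

7


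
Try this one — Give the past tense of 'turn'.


Apply rule: Add -ed. 'turn' becomes 'turned'.

turned


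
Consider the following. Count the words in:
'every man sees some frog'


Split into words: every | man | sees | some | frog = 5 words.

5


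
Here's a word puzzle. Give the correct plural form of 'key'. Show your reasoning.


Apply rule: Add -s. 'key' becomes 'keys'.

keys


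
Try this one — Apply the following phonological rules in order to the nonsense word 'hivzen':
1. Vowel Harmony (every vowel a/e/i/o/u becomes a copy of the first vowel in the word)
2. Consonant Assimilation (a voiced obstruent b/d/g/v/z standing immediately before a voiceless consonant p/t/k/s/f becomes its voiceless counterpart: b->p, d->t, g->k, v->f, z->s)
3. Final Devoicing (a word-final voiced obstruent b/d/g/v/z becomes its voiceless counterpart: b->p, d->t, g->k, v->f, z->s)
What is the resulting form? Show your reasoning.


Starting form: 'hivzen'
Rule 1: Vowel Harmony: all vowels become 'i' (matching first vowel). 'hivzen' -> 'hivzin'
Rule 2: Consonant Assimilation: no voiced obstruent (b/d/g/v/z) stands immediately before a voiceless consonant (p/t/k/s/f). No change.
Rule 3: Final Devoicing: final consonant 'n' is not one of the voiced obstruents b/d/g/v/z. No change.
Final form: 'hivzin'

hivzin


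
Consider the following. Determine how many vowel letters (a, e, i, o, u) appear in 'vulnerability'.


Vowels in 'vulnerability': u, e, a, i, i = 5 vowels.

5


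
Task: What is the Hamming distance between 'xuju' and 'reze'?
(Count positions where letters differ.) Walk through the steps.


Alignment:
Position 1: 'x' vs 'r' = DIFFER
Position 2: 'u' vs 'e' = DIFFER
Position 3: 'j' vs 'z' = DIFFER
Position 4: 'u' vs 'e' = DIFFER
Total differences: 4

4


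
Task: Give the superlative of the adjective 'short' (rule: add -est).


Apply superlative formation (add -est): 'short' -> 'shortest'.

shortest


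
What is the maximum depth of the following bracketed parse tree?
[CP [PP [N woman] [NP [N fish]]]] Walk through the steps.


Count bracket nesting levels:
'[' at pos 0: depth = 1
'[' at pos 4: depth = 2
'[' at pos 8: depth = 3
'[' at pos 18: depth = 3
'[' at pos 22: depth = 4
Maximum depth reached: 4

4


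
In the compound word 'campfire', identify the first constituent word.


Split 'campfire' into 'camp' + 'fire'. The first part is 'camp'.

camp


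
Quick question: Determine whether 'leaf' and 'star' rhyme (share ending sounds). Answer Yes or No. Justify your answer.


Rime (stressed vowel + following sounds) of 'leaf': -eaf = /iːf/
Rime of 'star': -ar = /ɑːr/
/iːf/ and /ɑːr/ are different ending sounds, so the words do not rhyme.

No


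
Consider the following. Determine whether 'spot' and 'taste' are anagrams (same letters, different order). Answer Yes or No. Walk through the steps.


Sorted letters of 'spot': 'opst'
Sorted letters of 'taste': 'aestt'
They do not match.

No


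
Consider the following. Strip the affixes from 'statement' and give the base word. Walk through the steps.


Remove suffix '-ment' from 'statement' to get root 'state'.

state


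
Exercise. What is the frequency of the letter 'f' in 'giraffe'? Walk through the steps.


Letter 'f' in 'giraffe': found at position(s) 5, 6 = 2 occurrence(s).

2


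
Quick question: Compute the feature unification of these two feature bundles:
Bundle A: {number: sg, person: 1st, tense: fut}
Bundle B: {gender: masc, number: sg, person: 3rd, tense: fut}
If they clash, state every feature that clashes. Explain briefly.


Compare features:
gender: A=_ vs B=masc -> unified: masc
number: A=sg vs B=sg -> unified: sg
person: A=1st vs B=3rd -> CLASH
tense: A=fut vs B=fut -> unified: fut
Clash detected on feature 'person' (1st vs 3rd); unification fails.

CLASH on 'person' (1st vs 3rd)


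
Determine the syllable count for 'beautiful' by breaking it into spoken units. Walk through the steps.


Break 'beautiful' into syllables: beau-ti-ful -> beau | ti | ful = 3 syllables

3 syllables


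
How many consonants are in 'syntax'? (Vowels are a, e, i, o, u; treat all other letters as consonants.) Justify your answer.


Consonants in 'syntax': s, y, n, t, x = 5 consonants.

5


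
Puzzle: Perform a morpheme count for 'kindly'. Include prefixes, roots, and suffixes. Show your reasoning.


Decomposition: kind (root) + -ly (suffix) = 2 morpheme(s)

2 morphemes


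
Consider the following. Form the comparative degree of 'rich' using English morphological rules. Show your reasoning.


Apply comparative formation (add -er): 'rich' -> 'richer'.

richer


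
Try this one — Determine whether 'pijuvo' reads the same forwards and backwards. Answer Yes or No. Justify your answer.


Forward: 'pijuvo'
Reversed: 'ovujip'
They differ.

No


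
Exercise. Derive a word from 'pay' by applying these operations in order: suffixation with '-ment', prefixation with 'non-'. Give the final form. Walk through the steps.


Step 1: Add suffix '-ment' to 'pay' = 'payment'
Step 2: Add prefix 'non-' to 'payment' = 'nonpayment'

nonpayment


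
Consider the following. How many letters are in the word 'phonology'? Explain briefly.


Spell out 'phonology' and number each letter: p(1), h(2), o(3), n(4), o(5), l(6), o(7), g(8), y(9). Total: 9 letters.

9


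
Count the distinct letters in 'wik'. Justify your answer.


Unique letters in 'wik': {i, k, w} = 3 distinct letters.

3


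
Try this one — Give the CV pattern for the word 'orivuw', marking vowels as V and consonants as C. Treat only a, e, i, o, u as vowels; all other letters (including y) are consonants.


Letter mapping: o = V, r = C, i = V, v = C, u = V, w = C.

VCVCVC


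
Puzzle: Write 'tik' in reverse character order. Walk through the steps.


Reverse 'tik' character by character: 'kit'.

kit


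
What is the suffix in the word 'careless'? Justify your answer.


The word 'careless' = 'care' (root) + '-less' (suffix). The suffix is '-less'.

less


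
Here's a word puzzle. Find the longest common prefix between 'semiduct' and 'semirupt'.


Compare from the start: 4 characters match: 'semi'. Mismatch at position 5: 'd' vs 'r'.

semi


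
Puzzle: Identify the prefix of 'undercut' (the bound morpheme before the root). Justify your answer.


The word 'undercut' = 'under' (prefix) + 'cut' (root). The prefix is 'under'.

under


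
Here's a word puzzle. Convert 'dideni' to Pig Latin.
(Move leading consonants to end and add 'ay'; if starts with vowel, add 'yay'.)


'dideni': move consonant cluster 'd' to end and add 'ay': 'ideniday'.

ideniday


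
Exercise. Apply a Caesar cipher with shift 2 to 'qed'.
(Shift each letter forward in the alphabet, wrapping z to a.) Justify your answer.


Shift each letter by 2: q -> s, e -> g, d -> f. Result: 'sgf'.

sgf


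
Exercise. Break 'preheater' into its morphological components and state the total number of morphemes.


Step 1: Identify prefix: 'pre' (meaning: before)
Step 2: Identify root: 'heat'
Step 3: Identify suffix(es): 'er'
Decomposition: pre- (prefix: before) + heat (root) + -er (suffix: one who)
Total morphemes: 3

3 morphemes (pre- (prefix: before) + heat (root) + -er (suffix: one who))


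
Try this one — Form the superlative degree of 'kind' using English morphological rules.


Apply superlative formation (add -est): 'kind' -> 'kindest'.

kindest


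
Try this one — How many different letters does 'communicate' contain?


Unique letters in 'communicate': {a, c, e, i, m, n, o, t, u} = 9 distinct letters.

9


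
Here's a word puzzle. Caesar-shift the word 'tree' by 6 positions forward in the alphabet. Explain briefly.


Shift each letter by 6: t -> z, r -> x, e -> k, e -> k. Result: 'zxkk'.

zxkk


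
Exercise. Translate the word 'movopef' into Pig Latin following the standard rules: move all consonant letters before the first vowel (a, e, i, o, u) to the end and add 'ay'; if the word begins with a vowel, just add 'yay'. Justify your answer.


'movopef': move consonant cluster 'm' to end and add 'ay': 'ovopefmay'.

ovopefmay


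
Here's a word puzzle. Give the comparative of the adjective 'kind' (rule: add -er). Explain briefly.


Apply comparative formation (add -er): 'kind' -> 'kinder'.

kinder


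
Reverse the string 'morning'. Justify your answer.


Reverse 'morning' character by character: 'gninrom'.

gninrom


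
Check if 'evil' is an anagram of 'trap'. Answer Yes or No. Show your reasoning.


Sorted letters of 'evil': 'eilv'
Sorted letters of 'trap': 'aprt'
They do not match.

No


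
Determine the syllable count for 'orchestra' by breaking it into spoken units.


Break 'orchestra' into syllables: or-ches-tra -> or | ches | tra = 3 syllables

3 syllables


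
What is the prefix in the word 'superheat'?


The word 'superheat' = 'super' (prefix) + 'heat' (root). The prefix is 'super'.

super


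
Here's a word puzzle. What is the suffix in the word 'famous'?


The word 'famous' = 'fame' (root) + '-ous' (suffix). The suffix is '-ous'.

ous


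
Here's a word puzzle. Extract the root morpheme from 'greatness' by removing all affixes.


Remove suffix '-ness' from 'greatness' to get root 'great'.

great


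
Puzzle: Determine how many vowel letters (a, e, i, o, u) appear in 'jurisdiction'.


Vowels in 'jurisdiction': u, i, i, i, o = 5 vowels.

5


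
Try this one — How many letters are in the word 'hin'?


Spell out 'hin' and number each letter: h(1), i(2), n(3). Total: 3 letters.

3


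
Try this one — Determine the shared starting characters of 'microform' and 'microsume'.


Compare from the start: 5 characters match: 'micro'. Mismatch at position 6: 'f' vs 's'.

micro


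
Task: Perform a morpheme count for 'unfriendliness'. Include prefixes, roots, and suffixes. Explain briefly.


Decomposition: un- (prefix) + friend (root) + -ly (suffix) + -ness (suffix) = 4 morpheme(s)

4 morphemes


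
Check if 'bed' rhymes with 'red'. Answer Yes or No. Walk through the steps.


Rime (stressed vowel + following sounds) of 'bed': -ed = /ɛd/
Rime of 'red': -ed = /ɛd/
/ɛd/ and /ɛd/ are the same ending sound, so the words rhyme.

Yes


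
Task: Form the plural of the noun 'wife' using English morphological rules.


Apply rule: Change -fe to -ves. 'wife' becomes 'wives'.

wives


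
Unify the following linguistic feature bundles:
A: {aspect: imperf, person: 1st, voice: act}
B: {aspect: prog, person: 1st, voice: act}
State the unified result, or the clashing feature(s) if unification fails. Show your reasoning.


Compare features:
aspect: A=imperf vs B=prog -> CLASH
person: A=1st vs B=1st -> unified: 1st
voice: A=act vs B=act -> unified: act
Clash detected on feature 'aspect' (imperf vs prog); unification fails.

CLASH on 'aspect' (imperf vs prog)


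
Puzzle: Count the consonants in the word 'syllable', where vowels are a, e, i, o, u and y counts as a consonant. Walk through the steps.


Consonants in 'syllable': s, y, l, l, b, l = 6 consonants.

6


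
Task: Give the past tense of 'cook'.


Apply rule: Add -ed. 'cook' becomes 'cooked'.

cooked


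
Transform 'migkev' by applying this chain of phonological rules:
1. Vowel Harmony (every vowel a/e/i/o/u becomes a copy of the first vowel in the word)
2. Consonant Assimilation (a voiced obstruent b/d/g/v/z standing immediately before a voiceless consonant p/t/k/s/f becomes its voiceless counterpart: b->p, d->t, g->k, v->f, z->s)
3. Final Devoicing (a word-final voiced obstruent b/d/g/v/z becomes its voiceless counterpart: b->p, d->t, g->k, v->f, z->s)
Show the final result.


Starting form: 'migkev'
Rule 1: Vowel Harmony: all vowels become 'i' (matching first vowel). 'migkev' -> 'migkiv'
Rule 2: Consonant Assimilation: voiced obstruent before voiceless consonant becomes voiceless ('gk' -> 'kk'). 'migkiv' -> 'mikkiv'
Rule 3: Final Devoicing: word-final voiced obstruent 'v' becomes voiceless 'f'. 'mikkiv' -> 'mikkif'
Final form: 'mikkif'

mikkif


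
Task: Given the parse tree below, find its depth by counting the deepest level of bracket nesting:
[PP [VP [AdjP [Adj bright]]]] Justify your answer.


Count bracket nesting levels:
'[' at pos 0: depth = 1
'[' at pos 4: depth = 2
'[' at pos 8: depth = 3
'[' at pos 14: depth = 4
Maximum depth reached: 4

4


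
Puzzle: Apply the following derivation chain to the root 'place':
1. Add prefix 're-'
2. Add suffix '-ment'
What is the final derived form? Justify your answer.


Step 1: Add prefix 're-' to 'place' = 'replace'
Step 2: Add suffix '-ment' to 'replace' = 'replacement'

replacement


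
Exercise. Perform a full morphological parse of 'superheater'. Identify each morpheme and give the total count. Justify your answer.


Step 1: Identify prefix: 'super' (meaning: above)
Step 2: Identify root: 'heat'
Step 3: Identify suffix(es): 'er'
Decomposition: super- (prefix: above) + heat (root) + -er (suffix: one who)
Total morphemes: 3

3 morphemes (super- (prefix: above) + heat (root) + -er (suffix: one who))


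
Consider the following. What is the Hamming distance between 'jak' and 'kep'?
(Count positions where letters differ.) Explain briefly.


Alignment:
Position 1: 'j' vs 'k' = DIFFER
Position 2: 'a' vs 'e' = DIFFER
Position 3: 'k' vs 'p' = DIFFER
Total differences: 3

3


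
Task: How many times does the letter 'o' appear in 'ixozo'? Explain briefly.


Letter 'o' in 'ixozo': found at position(s) 3, 5 = 2 occurrence(s).

2


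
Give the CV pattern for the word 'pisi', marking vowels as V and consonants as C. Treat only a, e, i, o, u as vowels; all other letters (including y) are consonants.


Letter mapping: p = C, i = V, s = C, i = V.

CVCV


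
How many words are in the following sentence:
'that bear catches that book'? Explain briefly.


Split into words: that | bear | catches | that | book = 5 words.

5


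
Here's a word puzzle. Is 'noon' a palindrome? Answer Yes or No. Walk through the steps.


Forward: 'noon'
Reversed: 'noon'
They are identical.

Yes


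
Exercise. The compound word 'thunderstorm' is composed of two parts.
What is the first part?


Split 'thunderstorm' into 'thunder' + 'storm'. The first part is 'thunder'.

thunder


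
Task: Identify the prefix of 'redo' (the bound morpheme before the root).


The word 'redo' = 're' (prefix) + 'do' (root). The prefix is 're'.

re


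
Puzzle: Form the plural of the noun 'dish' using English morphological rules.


Apply rule: Add -es (sibilant/fricative ending). 'dish' becomes 'dishes'.

dishes


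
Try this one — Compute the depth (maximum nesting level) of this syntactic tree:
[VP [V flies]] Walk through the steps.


Count bracket nesting levels:
'[' at pos 0: depth = 1
'[' at pos 4: depth = 2
Maximum depth reached: 2

2


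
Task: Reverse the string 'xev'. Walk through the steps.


Reverse 'xev' character by character: 'vex'.

vex


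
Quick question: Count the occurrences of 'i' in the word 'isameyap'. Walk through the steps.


Letter 'i' in 'isameyap': found at position(s) 1 = 1 occurrence(s).

1


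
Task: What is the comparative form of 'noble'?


Apply comparative formation (ends in e: add -r): 'noble' -> 'nobler'.

nobler


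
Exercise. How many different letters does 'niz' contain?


Unique letters in 'niz': {i, n, z} = 3 distinct letters.

3


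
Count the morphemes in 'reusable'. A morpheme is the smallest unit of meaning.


Decomposition: re- (prefix) + use (root) + -able (suffix) = 3 morpheme(s)

3 morphemes


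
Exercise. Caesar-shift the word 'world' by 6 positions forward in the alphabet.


Shift each letter by 6: w -> c, o -> u, r -> x, l -> r, d -> j. Result: 'cuxrj'.

cuxrj


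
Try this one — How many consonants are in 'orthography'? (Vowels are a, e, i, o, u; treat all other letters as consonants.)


Consonants in 'orthography': r, t, h, g, r, p, h, y = 8 consonants.

8


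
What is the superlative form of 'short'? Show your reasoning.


Apply superlative formation (add -est): 'short' -> 'shortest'.

shortest


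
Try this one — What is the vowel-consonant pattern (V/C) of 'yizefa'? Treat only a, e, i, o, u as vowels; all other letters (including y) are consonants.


Letter mapping: y = C, i = V, z = C, e = V, f = C, a = V.

CVCVCV


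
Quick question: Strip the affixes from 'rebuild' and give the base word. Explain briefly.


Remove prefix 're' from 'rebuild' to get root 'build'.

build


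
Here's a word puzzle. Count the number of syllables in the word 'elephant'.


Break 'elephant' into syllables: el-e-phant -> el | e | phant = 3 syllables

3 syllables


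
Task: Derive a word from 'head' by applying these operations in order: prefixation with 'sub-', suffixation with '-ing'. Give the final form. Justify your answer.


Step 1: Add prefix 'sub-' to 'head' = 'subhead'
Step 2: Add suffix '-ing' to 'subhead' = 'subheading'

subheading


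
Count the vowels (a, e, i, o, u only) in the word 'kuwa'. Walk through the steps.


Vowels in 'kuwa': u, a = 2 vowels.

2


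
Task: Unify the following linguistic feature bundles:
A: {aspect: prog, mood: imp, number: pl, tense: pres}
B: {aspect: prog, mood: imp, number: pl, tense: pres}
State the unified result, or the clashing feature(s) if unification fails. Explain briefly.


Compare features:
aspect: A=prog vs B=prog -> unified: prog
mood: A=imp vs B=imp -> unified: imp
number: A=pl vs B=pl -> unified: pl
tense: A=pres vs B=pres -> unified: pres
No clashes found.

Unified: {aspect: prog, mood: imp, number: pl, tense: pres}


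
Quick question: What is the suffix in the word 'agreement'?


The word 'agreement' = 'agree' (root) + '-ment' (suffix). The suffix is '-ment'.

ment


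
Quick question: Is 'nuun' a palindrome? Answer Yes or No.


Forward: 'nuun'
Reversed: 'nuun'
They are identical.

Yes


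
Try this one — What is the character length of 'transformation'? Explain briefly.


Spell out 'transformation' and number each letter: t(1), r(2), a(3), n(4), s(5), f(6), o(7), r(8), m(9), a(10), t(11), i(12), o(13), n(14). Total: 14 letters.

14


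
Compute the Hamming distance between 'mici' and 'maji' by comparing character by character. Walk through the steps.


Alignment:
Position 1: 'm' vs 'm' = match
Position 2: 'i' vs 'a' = DIFFER
Position 3: 'c' vs 'j' = DIFFER
Position 4: 'i' vs 'i' = match
Total differences: 2

2


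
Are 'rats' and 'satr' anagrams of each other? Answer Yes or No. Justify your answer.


Sorted letters of 'rats': 'arst'
Sorted letters of 'satr': 'arst'
They match.

Yes


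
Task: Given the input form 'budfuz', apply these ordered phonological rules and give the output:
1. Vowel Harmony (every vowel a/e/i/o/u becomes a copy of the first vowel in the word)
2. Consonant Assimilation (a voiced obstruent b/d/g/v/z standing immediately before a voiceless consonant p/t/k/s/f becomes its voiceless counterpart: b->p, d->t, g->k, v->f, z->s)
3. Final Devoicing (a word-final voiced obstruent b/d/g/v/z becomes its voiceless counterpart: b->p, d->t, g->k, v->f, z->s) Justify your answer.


Starting form: 'budfuz'
Rule 1: Vowel Harmony: all vowels already match. No change.
Rule 2: Consonant Assimilation: voiced obstruent before voiceless consonant becomes voiceless ('df' -> 'tf'). 'budfuz' -> 'butfuz'
Rule 3: Final Devoicing: word-final voiced obstruent 'z' becomes voiceless 's'. 'butfuz' -> 'butfus'
Final form: 'butfus'

butfus


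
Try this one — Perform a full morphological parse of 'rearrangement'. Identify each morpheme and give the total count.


Step 1: Identify prefix: 're' (meaning: again)
Step 2: Identify root: 'arrange'
Step 3: Identify suffix(es): 'ment'
Decomposition: re- (prefix: again) + arrange (root) + -ment (suffix: action/result)
Total morphemes: 3

3 morphemes (re- (prefix: again) + arrange (root) + -ment (suffix: action/result))


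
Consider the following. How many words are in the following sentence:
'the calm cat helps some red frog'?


Split into words: the | calm | cat | helps | some | red | frog = 7 words.

7


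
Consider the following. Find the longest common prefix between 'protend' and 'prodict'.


Compare from the start: 3 characters match: 'pro'. Mismatch at position 4: 't' vs 'd'.

pro


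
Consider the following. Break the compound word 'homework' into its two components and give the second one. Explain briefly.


Split 'homework' into 'home' + 'work'. The second part is 'work'.

work


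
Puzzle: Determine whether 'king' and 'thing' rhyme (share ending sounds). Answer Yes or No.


Rime (stressed vowel + following sounds) of 'king': -ing = /ɪŋ/
Rime of 'thing': -ing = /ɪŋ/
/ɪŋ/ and /ɪŋ/ are the same ending sound, so the words rhyme.

Yes
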